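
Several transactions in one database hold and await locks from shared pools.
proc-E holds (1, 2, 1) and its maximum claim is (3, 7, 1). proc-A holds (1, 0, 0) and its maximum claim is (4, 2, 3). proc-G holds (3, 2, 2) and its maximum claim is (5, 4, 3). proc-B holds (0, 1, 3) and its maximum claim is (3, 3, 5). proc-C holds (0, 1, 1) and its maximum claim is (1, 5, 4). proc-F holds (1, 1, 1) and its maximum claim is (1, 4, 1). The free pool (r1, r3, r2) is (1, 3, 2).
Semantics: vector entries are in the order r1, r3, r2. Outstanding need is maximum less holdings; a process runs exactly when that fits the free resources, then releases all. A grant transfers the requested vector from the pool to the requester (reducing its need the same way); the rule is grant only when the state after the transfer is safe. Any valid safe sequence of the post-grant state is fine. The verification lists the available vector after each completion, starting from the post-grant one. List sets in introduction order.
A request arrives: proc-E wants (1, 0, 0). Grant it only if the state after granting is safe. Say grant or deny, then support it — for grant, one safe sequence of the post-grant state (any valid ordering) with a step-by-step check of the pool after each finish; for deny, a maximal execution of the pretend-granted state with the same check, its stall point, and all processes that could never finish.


GRANT: granting preserves safety; a valid post-grant sequence is proc-F, proc-C, proc-E, proc-G, proc-B, proc-A.
Key observation: even at the reduced pool (0, 3, 2), proc-F fits immediately, so safety survives the grant.
Verifying the post-grant state step by step:
  pool = (0, 3, 2)
  run proc-F (needs (0, 3, 0), free (0, 3, 2)); after release of (1, 1, 1) the pool is (1, 4, 3)
  run proc-C (needs (1, 4, 3), free (1, 4, 3)); after release of (0, 1, 1) the pool is (1, 5, 4)
  run proc-E (needs (1, 5, 0), free (1, 5, 4)); after release of (2, 2, 1) the pool is (3, 7, 5)
  run proc-G (needs (2, 2, 1), free (3, 7, 5)); after release of (3, 2, 2) the pool is (6, 9, 7)
  run proc-B (needs (3, 2, 2), free (6, 9, 7)); after release of (0, 1, 3) the pool is (6, 10, 10)
  run proc-A (needs (3, 2, 3), free (6, 10, 10)); after release of (1, 0, 0) the pool is (7, 10, 10)


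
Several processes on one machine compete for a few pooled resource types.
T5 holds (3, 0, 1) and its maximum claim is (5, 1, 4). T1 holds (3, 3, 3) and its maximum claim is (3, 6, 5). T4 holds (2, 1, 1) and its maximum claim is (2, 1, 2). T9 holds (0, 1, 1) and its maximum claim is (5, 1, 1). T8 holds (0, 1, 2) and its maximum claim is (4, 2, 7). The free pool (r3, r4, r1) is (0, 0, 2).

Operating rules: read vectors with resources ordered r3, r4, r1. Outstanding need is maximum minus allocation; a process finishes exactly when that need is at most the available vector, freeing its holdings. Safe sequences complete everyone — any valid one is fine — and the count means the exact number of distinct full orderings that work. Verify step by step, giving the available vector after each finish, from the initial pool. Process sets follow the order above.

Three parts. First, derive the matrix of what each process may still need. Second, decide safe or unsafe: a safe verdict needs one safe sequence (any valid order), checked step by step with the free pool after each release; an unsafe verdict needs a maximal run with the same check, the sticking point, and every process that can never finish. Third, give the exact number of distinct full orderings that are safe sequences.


(1) Need matrix, components ordered r3, r4, r1:
  T5: (2, 1, 3)
  T1: (0, 3, 2)
  T4: (0, 0, 1)
  T9: (5, 0, 0)
  T8: (4, 1, 5)
(2) The state is SAFE; one workable sequence: T4, T5, T9, T8, T1.
Key observation: T5 is the earliest step where a requested resource binds exactly: need (2, 1, 3), pool (2, 1, 3) at its turn.
Walking it through:
  pool = (0, 0, 2)
  T4: need (0, 0, 1) fits (0, 0, 2); releases (2, 1, 1), pool now (2, 1, 3)
  T5: need (2, 1, 3) fits (2, 1, 3); releases (3, 0, 1), pool now (5, 1, 4)
  T9: need (5, 0, 0) fits (5, 1, 4); releases (0, 1, 1), pool now (5, 2, 5)
  T8: need (4, 1, 5) fits (5, 2, 5); releases (0, 1, 2), pool now (5, 3, 7)
  T1: need (0, 3, 2) fits (5, 3, 7); releases (3, 3, 3), pool now (8, 6, 10)
(3) Precisely 1 of the possible complete orderings is a safe sequence.


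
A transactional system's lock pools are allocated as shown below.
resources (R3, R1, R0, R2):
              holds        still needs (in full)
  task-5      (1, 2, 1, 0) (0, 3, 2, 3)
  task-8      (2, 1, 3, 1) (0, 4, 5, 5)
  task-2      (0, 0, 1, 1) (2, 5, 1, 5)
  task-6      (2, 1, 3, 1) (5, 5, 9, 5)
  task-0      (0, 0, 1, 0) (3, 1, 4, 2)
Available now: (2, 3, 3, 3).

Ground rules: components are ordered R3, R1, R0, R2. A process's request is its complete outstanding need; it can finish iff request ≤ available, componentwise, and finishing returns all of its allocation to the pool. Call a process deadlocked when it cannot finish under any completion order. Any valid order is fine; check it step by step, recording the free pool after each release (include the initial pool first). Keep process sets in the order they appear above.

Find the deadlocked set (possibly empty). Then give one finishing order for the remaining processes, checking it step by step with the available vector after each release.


The deadlocked set is task-8, task-2 and task-6.
Key observation: even finishing task-5, task-0 leaves just (3, 5, 5, 3) free — too little R2 for any of the remaining processes.
The rest can finish in the order task-5, task-0. Step-by-step check:
  pool = (2, 3, 3, 3)
  task-5 needs (0, 3, 2, 3) <= (2, 3, 3, 3) -> finishes; pool += (1, 2, 1, 0) = (3, 5, 4, 3)
  task-0 needs (3, 1, 4, 2) <= (3, 5, 4, 3) -> finishes; pool += (0, 0, 1, 0) = (3, 5, 5, 3)
The blocked processes can never fit:
  task-8 still needs (0, 4, 5, 5) but only (3, 5, 5, 3) is free — short on R2
  task-2 still needs (2, 5, 1, 5) but only (3, 5, 5, 3) is free — short on R2
  task-6 still needs (5, 5, 9, 5) but only (3, 5, 5, 3) is free — short on R3, R0 and R2


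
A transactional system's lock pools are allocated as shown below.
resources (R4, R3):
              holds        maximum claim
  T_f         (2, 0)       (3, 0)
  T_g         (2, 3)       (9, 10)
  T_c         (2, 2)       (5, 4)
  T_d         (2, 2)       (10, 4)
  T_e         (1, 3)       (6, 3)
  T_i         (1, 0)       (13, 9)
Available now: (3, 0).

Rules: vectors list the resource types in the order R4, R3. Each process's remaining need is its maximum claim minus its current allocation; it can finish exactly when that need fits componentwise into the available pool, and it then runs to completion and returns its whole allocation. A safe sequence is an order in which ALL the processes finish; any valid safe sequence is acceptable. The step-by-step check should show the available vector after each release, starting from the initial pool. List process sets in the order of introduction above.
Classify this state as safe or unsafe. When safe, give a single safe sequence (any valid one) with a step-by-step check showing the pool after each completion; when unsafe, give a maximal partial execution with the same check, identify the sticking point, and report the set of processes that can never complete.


SAFE. One safe sequence: T_f, T_e, T_c, T_d, T_g, T_i.
Key observation: T_e marks the first exact bind of the order: its need (5, 0) fits the free (5, 0) with zero slack on a requested resource.
Check, step by step:
  pool = (3, 0)
  run T_f (needs (1, 0), free (3, 0)); after release of (2, 0) the pool is (5, 0)
  run T_e (needs (5, 0), free (5, 0)); after release of (1, 3) the pool is (6, 3)
  run T_c (needs (3, 2), free (6, 3)); after release of (2, 2) the pool is (8, 5)
  run T_d (needs (8, 2), free (8, 5)); after release of (2, 2) the pool is (10, 7)
  run T_g (needs (7, 7), free (10, 7)); after release of (2, 3) the pool is (12, 10)
  run T_i (needs (12, 9), free (12, 10)); after release of (1, 0) the pool is (13, 10)


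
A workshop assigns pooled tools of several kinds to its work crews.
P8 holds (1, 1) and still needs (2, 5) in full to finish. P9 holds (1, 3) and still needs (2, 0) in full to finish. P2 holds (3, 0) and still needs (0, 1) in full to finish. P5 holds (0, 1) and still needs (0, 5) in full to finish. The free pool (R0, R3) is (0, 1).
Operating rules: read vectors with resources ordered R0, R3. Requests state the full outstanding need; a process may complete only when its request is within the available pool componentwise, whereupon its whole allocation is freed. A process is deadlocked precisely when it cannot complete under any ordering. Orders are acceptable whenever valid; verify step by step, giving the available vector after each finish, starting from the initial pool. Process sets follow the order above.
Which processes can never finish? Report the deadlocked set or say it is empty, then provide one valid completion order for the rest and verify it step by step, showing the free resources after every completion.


The deadlocked set is P8 and P5.
Key observation: once P2, P9 finish, the pool peaks at (4, 4) — and every remaining process still needs more R3 than that.
A valid finishing order for the others: P2, P9. Walking it through:
  pool = (0, 1)
  P2: need (0, 1) fits (0, 1); releases (3, 0), pool now (3, 1)
  P9: need (2, 0) fits (3, 1); releases (1, 3), pool now (4, 4)
The blocked processes can never fit:
  blocked: P8 wants (2, 5), pool (4, 4) — not enough R3
  blocked: P5 wants (0, 5), pool (4, 4) — not enough R3


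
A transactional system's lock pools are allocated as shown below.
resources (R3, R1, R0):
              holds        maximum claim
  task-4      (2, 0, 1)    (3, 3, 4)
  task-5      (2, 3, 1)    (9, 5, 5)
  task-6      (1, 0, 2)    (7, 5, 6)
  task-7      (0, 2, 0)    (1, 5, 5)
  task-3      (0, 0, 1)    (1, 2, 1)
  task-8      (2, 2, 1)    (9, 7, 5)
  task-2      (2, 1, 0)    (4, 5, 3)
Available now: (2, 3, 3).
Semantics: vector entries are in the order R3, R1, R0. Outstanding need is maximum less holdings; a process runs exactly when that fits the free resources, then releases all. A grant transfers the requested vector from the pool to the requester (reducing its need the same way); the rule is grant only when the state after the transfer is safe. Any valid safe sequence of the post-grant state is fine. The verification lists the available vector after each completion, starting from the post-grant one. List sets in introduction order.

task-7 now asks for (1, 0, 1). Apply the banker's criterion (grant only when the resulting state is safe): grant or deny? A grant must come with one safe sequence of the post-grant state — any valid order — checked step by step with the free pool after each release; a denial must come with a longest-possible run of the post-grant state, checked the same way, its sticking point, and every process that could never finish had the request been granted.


GRANT. The post-grant state is safe; one safe sequence: task-3, task-4, task-7, task-2, task-6, task-8, task-5.
Key observation: post-grant, (1, 3, 2) remains, and an order beginning with task-3 completes everyone.
Step-by-step check of the post-grant state:
  pool = (1, 3, 2)
  run task-3 (needs (1, 2, 0), free (1, 3, 2)); after release of (0, 0, 1) the pool is (1, 3, 3)
  run task-4 (needs (1, 3, 3), free (1, 3, 3)); after release of (2, 0, 1) the pool is (3, 3, 4)
  run task-7 (needs (0, 3, 4), free (3, 3, 4)); after release of (1, 2, 1) the pool is (4, 5, 5)
  run task-2 (needs (2, 4, 3), free (4, 5, 5)); after release of (2, 1, 0) the pool is (6, 6, 5)
  run task-6 (needs (6, 5, 4), free (6, 6, 5)); after release of (1, 0, 2) the pool is (7, 6, 7)
  run task-8 (needs (7, 5, 4), free (7, 6, 7)); after release of (2, 2, 1) the pool is (9, 8, 8)
  run task-5 (needs (7, 2, 4), free (9, 8, 8)); after release of (2, 3, 1) the pool is (11, 11, 9)


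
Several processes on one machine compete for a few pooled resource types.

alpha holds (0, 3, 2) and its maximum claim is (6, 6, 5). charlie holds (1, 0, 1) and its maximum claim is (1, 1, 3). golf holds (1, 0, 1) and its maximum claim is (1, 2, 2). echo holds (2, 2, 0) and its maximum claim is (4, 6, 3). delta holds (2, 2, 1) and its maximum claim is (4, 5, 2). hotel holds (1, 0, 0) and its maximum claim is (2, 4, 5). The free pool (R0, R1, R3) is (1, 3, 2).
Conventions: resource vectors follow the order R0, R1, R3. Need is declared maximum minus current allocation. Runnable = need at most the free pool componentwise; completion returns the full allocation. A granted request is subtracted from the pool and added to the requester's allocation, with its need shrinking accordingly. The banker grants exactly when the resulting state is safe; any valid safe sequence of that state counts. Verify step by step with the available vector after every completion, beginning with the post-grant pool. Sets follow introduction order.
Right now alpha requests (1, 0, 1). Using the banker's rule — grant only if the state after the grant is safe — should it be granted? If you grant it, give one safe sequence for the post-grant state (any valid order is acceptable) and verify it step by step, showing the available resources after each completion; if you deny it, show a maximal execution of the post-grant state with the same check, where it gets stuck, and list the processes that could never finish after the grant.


GRANT: granting preserves safety; a valid post-grant sequence is golf, charlie, delta, echo, alpha, hotel.
Key observation: granting shrinks the pool to (0, 3, 1), yet golf still fits and the chain goes through.
Verifying the post-grant state step by step:
  pool = (0, 3, 1)
  golf: need (0, 2, 1) fits (0, 3, 1); releases (1, 0, 1), pool now (1, 3, 2)
  charlie: need (0, 1, 2) fits (1, 3, 2); releases (1, 0, 1), pool now (2, 3, 3)
  delta: need (2, 3, 1) fits (2, 3, 3); releases (2, 2, 1), pool now (4, 5, 4)
  echo: need (2, 4, 3) fits (4, 5, 4); releases (2, 2, 0), pool now (6, 7, 4)
  alpha: need (5, 3, 2) fits (6, 7, 4); releases (1, 3, 3), pool now (7, 10, 7)
  hotel: need (1, 4, 5) fits (7, 10, 7); releases (1, 0, 0), pool now (8, 10, 7)


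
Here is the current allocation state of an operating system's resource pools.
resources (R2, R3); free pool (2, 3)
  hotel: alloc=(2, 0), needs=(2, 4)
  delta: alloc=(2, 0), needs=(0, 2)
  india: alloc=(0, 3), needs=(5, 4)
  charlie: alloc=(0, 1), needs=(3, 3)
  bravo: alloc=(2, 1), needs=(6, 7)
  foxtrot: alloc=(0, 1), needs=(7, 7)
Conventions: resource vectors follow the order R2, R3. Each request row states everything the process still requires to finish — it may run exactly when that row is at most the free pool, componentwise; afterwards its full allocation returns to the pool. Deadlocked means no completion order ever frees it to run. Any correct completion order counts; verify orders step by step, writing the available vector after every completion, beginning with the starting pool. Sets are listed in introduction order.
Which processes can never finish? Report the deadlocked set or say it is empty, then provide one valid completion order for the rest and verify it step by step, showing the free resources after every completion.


Nothing here is deadlocked.
Key observation: delta fits the free pool immediately, and its release cascades until everyone finishes.
The rest can finish in the order delta, charlie, hotel, india, bravo, foxtrot. Verifying each step:
  pool = (2, 3)
  delta needs (0, 2) <= (2, 3) -> finishes; pool += (2, 0) = (4, 3)
  charlie needs (3, 3) <= (4, 3) -> finishes; pool += (0, 1) = (4, 4)
  hotel needs (2, 4) <= (4, 4) -> finishes; pool += (2, 0) = (6, 4)
  india needs (5, 4) <= (6, 4) -> finishes; pool += (0, 3) = (6, 7)
  bravo needs (6, 7) <= (6, 7) -> finishes; pool += (2, 1) = (8, 8)
  foxtrot needs (7, 7) <= (8, 8) -> finishes; pool += (0, 1) = (8, 9)


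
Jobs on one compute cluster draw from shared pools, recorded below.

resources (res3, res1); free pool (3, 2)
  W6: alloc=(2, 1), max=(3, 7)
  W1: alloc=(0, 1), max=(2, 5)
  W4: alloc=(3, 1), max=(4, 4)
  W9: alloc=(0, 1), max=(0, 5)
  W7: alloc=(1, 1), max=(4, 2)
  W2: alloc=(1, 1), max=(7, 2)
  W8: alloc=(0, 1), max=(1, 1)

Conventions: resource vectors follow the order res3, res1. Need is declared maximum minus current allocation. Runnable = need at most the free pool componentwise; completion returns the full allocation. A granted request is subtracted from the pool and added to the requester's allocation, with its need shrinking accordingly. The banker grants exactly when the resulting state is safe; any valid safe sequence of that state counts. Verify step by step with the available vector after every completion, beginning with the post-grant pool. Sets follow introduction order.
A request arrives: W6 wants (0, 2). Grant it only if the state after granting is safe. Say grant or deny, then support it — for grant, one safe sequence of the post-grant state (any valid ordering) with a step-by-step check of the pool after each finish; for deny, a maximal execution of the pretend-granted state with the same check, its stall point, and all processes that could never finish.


DENY: after the grant no complete ordering would exist.
Key observation: after W8, W7 the pool peaks at (4, 2), and each blocked process is short somewhere: W6 on res1; W1 on res1; W4 on res1; W9 on res1; W2 on res3.
On the post-grant state, W8, W7 is a maximal run — nothing extends it. Walking it through:
  pool = (3, 0)
  W8: need (1, 0) fits (3, 0); releases (0, 1), pool now (3, 1)
  W7: need (3, 1) fits (3, 1); releases (1, 1), pool now (4, 2)
  W6 still needs (1, 4) but only (4, 2) is free — short on res1
  W1 still needs (2, 4) but only (4, 2) is free — short on res1
  W4 still needs (1, 3) but only (4, 2) is free — short on res1
  W9 still needs (0, 4) but only (4, 2) is free — short on res1
  W2 still needs (6, 1) but only (4, 2) is free — short on res3
Had the request been granted, W6, W1, W4, W9 and W2 could never finish.


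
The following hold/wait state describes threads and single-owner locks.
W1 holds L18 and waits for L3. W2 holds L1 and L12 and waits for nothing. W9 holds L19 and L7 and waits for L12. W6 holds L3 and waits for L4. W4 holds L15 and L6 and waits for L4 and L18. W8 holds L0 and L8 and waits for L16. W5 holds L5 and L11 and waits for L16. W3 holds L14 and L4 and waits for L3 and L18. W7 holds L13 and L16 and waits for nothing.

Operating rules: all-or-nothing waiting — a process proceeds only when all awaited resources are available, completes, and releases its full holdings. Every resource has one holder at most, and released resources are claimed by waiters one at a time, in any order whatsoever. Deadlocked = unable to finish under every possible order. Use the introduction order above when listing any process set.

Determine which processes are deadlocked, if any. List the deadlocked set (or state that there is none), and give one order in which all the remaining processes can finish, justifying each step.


Deadlocked set: W1, W6, W4 and W3.
Key observation: the waits loop around W1 -> W6 -> W3 -> W1 with no way out; W4 waits into the deadlock from upstream.
The rest can finish in the order W7, W8, W2, W5, W9.
Step-by-step check:
  W7 waits on nothing -> runs at once and releases L13 and L16
  W8 waits on L16 — all released -> runs and releases L0 and L8
  W2 waits on nothing -> runs at once and releases L1 and L12
  W5 waits on L16 — all released -> runs and releases L5 and L11
  W9 waits on L12 — all released -> runs and releases L19 and L7


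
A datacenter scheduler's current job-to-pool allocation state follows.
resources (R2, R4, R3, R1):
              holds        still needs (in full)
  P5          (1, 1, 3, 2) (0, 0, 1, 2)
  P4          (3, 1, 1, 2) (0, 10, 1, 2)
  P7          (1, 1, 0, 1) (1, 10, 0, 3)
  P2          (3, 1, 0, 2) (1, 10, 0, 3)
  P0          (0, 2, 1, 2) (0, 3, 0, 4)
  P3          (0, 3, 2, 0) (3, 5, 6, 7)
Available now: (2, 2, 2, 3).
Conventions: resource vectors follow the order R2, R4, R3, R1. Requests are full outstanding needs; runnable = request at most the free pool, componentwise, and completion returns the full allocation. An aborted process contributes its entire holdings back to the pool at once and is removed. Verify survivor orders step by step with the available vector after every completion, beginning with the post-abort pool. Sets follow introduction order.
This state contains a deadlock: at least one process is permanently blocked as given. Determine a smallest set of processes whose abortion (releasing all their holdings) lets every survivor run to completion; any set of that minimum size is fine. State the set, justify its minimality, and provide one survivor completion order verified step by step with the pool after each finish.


Minimum abort set: P4 and P7.
Key observation: P2 could never have finished before the abort; with (4, 2, 1, 3) returned by P4 and P7, it fits at step 4.
Minimality, checking each single-abort alternative: P5 alone leaves P4 blocked (short on R4); P4 alone leaves P7 blocked (short on R4); P7 alone leaves P4 blocked (short on R4); P2 alone leaves P4 blocked (short on R4); P0 alone leaves P4 blocked (short on R4); P3 alone leaves P4 blocked (short on R4).
One survivor order: P0, P5, P3, P2. Verifying each step (post-abort pool first):
  pool = (6, 4, 3, 6)
  P0: need (0, 3, 0, 4) fits (6, 4, 3, 6); releases (0, 2, 1, 2), pool now (6, 6, 4, 8)
  P5: need (0, 0, 1, 2) fits (6, 6, 4, 8); releases (1, 1, 3, 2), pool now (7, 7, 7, 10)
  P3: need (3, 5, 6, 7) fits (7, 7, 7, 10); releases (0, 3, 2, 0), pool now (7, 10, 9, 10)
  P2: need (1, 10, 0, 3) fits (7, 10, 9, 10); releases (3, 1, 0, 2), pool now (10, 11, 9, 12)


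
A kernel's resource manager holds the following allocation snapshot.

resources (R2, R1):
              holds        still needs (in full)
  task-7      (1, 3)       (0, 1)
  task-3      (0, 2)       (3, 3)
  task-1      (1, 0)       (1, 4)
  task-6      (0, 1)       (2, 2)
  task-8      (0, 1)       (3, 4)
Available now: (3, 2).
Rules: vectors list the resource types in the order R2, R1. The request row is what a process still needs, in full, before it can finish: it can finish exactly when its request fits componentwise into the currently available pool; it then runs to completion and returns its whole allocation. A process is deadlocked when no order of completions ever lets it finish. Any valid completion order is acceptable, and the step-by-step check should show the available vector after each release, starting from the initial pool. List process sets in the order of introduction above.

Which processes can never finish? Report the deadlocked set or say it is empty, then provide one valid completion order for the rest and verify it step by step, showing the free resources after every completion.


The deadlocked set is empty.
Key observation: there is always a runnable process — task-6 first — so the state unwinds completely.
A valid finishing order for the others: task-6, task-7, task-1, task-3, task-8. Walking it through:
  pool = (3, 2)
  task-6 needs (2, 2) <= (3, 2) -> finishes; pool += (0, 1) = (3, 3)
  task-7 needs (0, 1) <= (3, 3) -> finishes; pool += (1, 3) = (4, 6)
  task-1 needs (1, 4) <= (4, 6) -> finishes; pool += (1, 0) = (5, 6)
  task-3 needs (3, 3) <= (5, 6) -> finishes; pool += (0, 2) = (5, 8)
  task-8 needs (3, 4) <= (5, 8) -> finishes; pool += (0, 1) = (5, 9)


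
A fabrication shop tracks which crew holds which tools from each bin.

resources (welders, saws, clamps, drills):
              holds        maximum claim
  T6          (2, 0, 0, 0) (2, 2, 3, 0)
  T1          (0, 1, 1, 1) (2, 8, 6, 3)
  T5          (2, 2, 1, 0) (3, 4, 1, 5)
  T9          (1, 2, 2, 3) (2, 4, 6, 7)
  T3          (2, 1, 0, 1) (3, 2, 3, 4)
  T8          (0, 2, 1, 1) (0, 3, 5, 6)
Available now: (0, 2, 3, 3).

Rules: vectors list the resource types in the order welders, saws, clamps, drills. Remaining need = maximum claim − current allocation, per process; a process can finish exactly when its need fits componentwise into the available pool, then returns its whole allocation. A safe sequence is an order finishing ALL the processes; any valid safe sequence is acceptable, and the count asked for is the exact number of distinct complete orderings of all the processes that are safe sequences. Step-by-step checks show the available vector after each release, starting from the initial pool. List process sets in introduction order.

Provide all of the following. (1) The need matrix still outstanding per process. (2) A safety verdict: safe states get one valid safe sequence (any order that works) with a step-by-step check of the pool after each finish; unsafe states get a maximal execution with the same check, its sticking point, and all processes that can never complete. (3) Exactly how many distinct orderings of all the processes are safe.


(1) Need matrix, components ordered welders, saws, clamps, drills:
  T6: (0, 2, 3, 0)
  T1: (2, 7, 5, 2)
  T5: (1, 2, 0, 5)
  T9: (1, 2, 4, 4)
  T3: (1, 1, 3, 3)
  T8: (0, 1, 4, 5)
(2) UNSAFE.
Key observation: after T6, T3 the pool peaks at (4, 3, 3, 4), and each blocked process is short somewhere: T1 on saws, clamps; T5 on drills; T9 on clamps; T8 on clamps, drills.
A maximal execution: T6, T3 — then nothing else fits. Verifying each step:
  pool = (0, 2, 3, 3)
  run T6 (needs (0, 2, 3, 0), free (0, 2, 3, 3)); after release of (2, 0, 0, 0) the pool is (2, 2, 3, 3)
  run T3 (needs (1, 1, 3, 3), free (2, 2, 3, 3)); after release of (2, 1, 0, 1) the pool is (4, 3, 3, 4)
  T1 still needs (2, 7, 5, 2) but only (4, 3, 3, 4) is free — short on saws and clamps
  T5 still needs (1, 2, 0, 5) but only (4, 3, 3, 4) is free — short on drills
  T9 still needs (1, 2, 4, 4) but only (4, 3, 3, 4) is free — short on clamps
  T8 still needs (0, 1, 4, 5) but only (4, 3, 3, 4) is free — short on clamps and drills
Processes that can never finish: T1, T5, T9 and T8.
(3) Precisely 0 of the possible complete orderings are safe sequences.


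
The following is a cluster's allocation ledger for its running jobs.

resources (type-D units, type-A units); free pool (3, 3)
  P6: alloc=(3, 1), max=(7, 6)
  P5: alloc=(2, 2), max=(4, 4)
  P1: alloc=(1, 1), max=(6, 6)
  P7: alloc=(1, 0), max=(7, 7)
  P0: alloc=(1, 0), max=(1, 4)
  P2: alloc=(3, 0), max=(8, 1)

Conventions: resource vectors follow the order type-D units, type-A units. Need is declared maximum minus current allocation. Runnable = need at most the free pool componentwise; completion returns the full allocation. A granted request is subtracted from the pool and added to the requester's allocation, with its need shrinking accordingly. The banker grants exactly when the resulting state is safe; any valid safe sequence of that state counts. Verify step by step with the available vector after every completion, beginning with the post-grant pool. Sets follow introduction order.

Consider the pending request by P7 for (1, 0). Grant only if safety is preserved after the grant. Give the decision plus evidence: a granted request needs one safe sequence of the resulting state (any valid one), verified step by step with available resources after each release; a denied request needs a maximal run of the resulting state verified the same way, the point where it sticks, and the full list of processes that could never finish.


GRANT — the state after the grant stays safe, e.g. via P5, P6, P1, P2, P7, P0.
Key observation: the transfer keeps a workable pool ((2, 3)); P5 starts the safe sequence.
Check on the post-grant state, step by step:
  pool = (2, 3)
  P5 needs (2, 2) <= (2, 3) -> finishes; pool += (2, 2) = (4, 5)
  P6 needs (4, 5) <= (4, 5) -> finishes; pool += (3, 1) = (7, 6)
  P1 needs (5, 5) <= (7, 6) -> finishes; pool += (1, 1) = (8, 7)
  P2 needs (5, 1) <= (8, 7) -> finishes; pool += (3, 0) = (11, 7)
  P7 needs (5, 7) <= (11, 7) -> finishes; pool += (2, 0) = (13, 7)
  P0 needs (0, 4) <= (13, 7) -> finishes; pool += (1, 0) = (14, 7)


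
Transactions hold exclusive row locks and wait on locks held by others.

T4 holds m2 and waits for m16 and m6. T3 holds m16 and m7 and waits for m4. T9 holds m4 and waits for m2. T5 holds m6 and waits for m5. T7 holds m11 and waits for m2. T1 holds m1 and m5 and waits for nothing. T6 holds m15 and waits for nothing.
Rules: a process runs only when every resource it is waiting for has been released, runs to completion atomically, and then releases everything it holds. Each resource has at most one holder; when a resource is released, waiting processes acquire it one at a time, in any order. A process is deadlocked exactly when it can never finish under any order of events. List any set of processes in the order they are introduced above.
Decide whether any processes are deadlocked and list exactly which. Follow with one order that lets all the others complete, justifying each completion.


The deadlocked set is T4, T3, T9 and T7.
Key observation: nobody on the ring T4 -> T3 -> T9 -> T4 can start until another member finishes, which never happens; T7 waits into the deadlock from upstream.
One completion order for the rest: T1, T5, T6.
Verifying each step:
  T1: no waits; runs immediately, freeing m1 and m5
  T5 waits on m5 — all released -> runs and releases m6
  T6: no waits; runs immediately, freeing m15


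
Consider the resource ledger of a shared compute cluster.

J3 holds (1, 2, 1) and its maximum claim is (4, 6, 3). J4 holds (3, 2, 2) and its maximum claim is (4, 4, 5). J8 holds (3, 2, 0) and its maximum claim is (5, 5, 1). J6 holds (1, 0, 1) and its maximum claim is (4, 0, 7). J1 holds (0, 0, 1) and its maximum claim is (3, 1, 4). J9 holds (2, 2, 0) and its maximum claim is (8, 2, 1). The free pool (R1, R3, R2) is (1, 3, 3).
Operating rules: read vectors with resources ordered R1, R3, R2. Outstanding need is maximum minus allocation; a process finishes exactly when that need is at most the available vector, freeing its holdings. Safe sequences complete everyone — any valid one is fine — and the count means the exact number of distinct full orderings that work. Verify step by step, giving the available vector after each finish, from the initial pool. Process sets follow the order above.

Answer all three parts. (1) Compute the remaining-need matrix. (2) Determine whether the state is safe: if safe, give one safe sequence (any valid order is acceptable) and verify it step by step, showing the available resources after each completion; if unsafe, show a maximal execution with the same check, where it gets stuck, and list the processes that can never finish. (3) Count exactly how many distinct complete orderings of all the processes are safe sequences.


(1) Remaining need (order R1, R3, R2):
  J3: (3, 4, 2)
  J4: (1, 2, 3)
  J8: (2, 3, 1)
  J6: (3, 0, 6)
  J1: (3, 1, 3)
  J9: (6, 0, 1)
(2) SAFE, for example via the order J4, J1, J8, J3, J9, J6.
Key observation: at J4 the run first touches a limit — (1, 2, 3) against (1, 3, 3), exact on a resource it actually requests.
Verifying each step:
  pool = (1, 3, 3)
  run J4 (needs (1, 2, 3), free (1, 3, 3)); after release of (3, 2, 2) the pool is (4, 5, 5)
  run J1 (needs (3, 1, 3), free (4, 5, 5)); after release of (0, 0, 1) the pool is (4, 5, 6)
  run J8 (needs (2, 3, 1), free (4, 5, 6)); after release of (3, 2, 0) the pool is (7, 7, 6)
  run J3 (needs (3, 4, 2), free (7, 7, 6)); after release of (1, 2, 1) the pool is (8, 9, 7)
  run J9 (needs (6, 0, 1), free (8, 9, 7)); after release of (2, 2, 0) the pool is (10, 11, 7)
  run J6 (needs (3, 0, 6), free (10, 11, 7)); after release of (1, 0, 1) the pool is (11, 11, 8)
(3) Exactly 46 of the possible complete orderings are safe sequences.


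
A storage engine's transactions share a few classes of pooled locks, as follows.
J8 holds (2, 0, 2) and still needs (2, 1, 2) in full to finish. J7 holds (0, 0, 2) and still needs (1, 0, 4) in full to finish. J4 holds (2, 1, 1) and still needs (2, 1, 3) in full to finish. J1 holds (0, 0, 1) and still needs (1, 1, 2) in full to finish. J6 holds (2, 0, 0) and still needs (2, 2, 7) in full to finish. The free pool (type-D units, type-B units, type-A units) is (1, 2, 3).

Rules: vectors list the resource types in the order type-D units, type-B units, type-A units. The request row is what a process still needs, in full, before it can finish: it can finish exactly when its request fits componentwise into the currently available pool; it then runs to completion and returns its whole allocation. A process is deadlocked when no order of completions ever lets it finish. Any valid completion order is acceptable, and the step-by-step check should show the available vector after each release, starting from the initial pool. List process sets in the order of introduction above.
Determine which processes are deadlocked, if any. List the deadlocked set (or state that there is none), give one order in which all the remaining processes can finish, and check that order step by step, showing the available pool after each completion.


Deadlocked set: J8, J4 and J6.
Key observation: J1, J7 can finish, but then (1, 2, 6) is all there is, and the blocked group's type-D units demands exceed it.
A valid finishing order for the others: J1, J7. Step-by-step check:
  pool = (1, 2, 3)
  J1 needs (1, 1, 2) <= (1, 2, 3) -> finishes; pool += (0, 0, 1) = (1, 2, 4)
  J7 needs (1, 0, 4) <= (1, 2, 4) -> finishes; pool += (0, 0, 2) = (1, 2, 6)
The stuck group stays short no matter what:
  J8 cannot run: need (2, 1, 2) vs free (1, 2, 6) (insufficient type-D units)
  J4 cannot run: need (2, 1, 3) vs free (1, 2, 6) (insufficient type-D units)
  J6 cannot run: need (2, 2, 7) vs free (1, 2, 6) (insufficient type-D units and type-A units)


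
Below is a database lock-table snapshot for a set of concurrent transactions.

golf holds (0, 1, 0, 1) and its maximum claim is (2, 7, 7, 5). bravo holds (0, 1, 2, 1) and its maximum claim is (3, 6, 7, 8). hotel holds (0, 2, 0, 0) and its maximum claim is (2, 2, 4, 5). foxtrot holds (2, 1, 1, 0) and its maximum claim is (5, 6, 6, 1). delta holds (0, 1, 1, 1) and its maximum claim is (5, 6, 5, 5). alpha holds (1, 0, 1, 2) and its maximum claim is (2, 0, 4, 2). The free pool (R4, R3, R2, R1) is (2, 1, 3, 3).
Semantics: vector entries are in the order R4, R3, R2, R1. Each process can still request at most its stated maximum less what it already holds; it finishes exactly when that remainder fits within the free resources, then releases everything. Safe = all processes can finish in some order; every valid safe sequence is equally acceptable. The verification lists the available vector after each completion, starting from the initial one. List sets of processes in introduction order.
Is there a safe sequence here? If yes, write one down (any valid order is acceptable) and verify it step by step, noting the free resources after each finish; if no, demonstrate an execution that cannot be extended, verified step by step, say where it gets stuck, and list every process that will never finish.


UNSAFE.
Key observation: the wall is R3: completing alpha, hotel brings the pool only to (3, 3, 4, 5), and all the rest need more.
Going as far as possible: alpha, hotel; after that, nothing fits. Walking it through:
  pool = (2, 1, 3, 3)
  alpha: need (1, 0, 3, 0) fits (2, 1, 3, 3); releases (1, 0, 1, 2), pool now (3, 1, 4, 5)
  hotel: need (2, 0, 4, 5) fits (3, 1, 4, 5); releases (0, 2, 0, 0), pool now (3, 3, 4, 5)
  golf still needs (2, 6, 7, 4) but only (3, 3, 4, 5) is free — short on R3 and R2
  bravo still needs (3, 5, 5, 7) but only (3, 3, 4, 5) is free — short on R3, R2 and R1
  foxtrot still needs (3, 5, 5, 1) but only (3, 3, 4, 5) is free — short on R3 and R2
  delta still needs (5, 5, 4, 4) but only (3, 3, 4, 5) is free — short on R4 and R3
Processes that can never finish: golf, bravo, foxtrot and delta.


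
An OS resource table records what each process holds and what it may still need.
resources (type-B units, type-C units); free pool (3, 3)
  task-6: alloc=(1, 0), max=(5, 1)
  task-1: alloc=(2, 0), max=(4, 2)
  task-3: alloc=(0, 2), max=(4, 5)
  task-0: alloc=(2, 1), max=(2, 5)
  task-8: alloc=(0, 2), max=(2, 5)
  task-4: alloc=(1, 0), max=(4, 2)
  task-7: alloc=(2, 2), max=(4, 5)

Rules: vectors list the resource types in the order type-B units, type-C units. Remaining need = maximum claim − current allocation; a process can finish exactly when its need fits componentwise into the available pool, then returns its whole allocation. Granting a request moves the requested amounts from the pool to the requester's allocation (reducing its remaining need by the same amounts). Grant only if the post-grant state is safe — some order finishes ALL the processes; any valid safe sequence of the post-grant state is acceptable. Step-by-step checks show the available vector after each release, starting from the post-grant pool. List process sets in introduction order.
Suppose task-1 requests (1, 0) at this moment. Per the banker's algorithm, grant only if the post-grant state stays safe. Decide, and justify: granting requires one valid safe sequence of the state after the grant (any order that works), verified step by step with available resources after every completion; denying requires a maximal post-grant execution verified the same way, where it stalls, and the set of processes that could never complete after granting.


GRANT: granting preserves safety; a valid post-grant sequence is task-7, task-8, task-6, task-3, task-0, task-1, task-4.
Key observation: after the grant the pool drops to (2, 3), which still lets task-7 finish first and unwind the rest.
Step-by-step check of the post-grant state:
  pool = (2, 3)
  task-7: need (2, 3) fits (2, 3); releases (2, 2), pool now (4, 5)
  task-8: need (2, 3) fits (4, 5); releases (0, 2), pool now (4, 7)
  task-6: need (4, 1) fits (4, 7); releases (1, 0), pool now (5, 7)
  task-3: need (4, 3) fits (5, 7); releases (0, 2), pool now (5, 9)
  task-0: need (0, 4) fits (5, 9); releases (2, 1), pool now (7, 10)
  task-1: need (1, 2) fits (7, 10); releases (3, 0), pool now (10, 10)
  task-4: need (3, 2) fits (10, 10); releases (1, 0), pool now (11, 10)


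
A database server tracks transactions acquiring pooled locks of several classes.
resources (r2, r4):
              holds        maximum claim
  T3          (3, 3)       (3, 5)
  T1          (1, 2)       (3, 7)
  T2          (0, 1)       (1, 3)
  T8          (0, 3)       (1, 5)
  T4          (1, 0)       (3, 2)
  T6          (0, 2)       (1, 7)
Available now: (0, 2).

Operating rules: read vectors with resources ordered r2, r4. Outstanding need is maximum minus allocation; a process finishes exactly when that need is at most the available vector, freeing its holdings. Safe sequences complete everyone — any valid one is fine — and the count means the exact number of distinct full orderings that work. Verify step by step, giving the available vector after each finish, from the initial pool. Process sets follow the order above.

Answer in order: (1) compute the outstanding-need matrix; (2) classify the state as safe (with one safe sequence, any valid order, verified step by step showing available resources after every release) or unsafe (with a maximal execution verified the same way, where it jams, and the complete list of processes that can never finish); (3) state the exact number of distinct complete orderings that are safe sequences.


(1) Remaining need (order r2, r4):
  T3: (0, 2)
  T1: (2, 5)
  T2: (1, 2)
  T8: (1, 2)
  T4: (2, 2)
  T6: (1, 5)
(2) SAFE — a valid safe sequence is T3, T6, T2, T8, T1, T4.
Key observation: the first exact fit in this order is T3 — it needs (0, 2) with (0, 2) free, meeting a requested resource to the last unit.
Walking it through:
  pool = (0, 2)
  run T3 (needs (0, 2), free (0, 2)); after release of (3, 3) the pool is (3, 5)
  run T6 (needs (1, 5), free (3, 5)); after release of (0, 2) the pool is (3, 7)
  run T2 (needs (1, 2), free (3, 7)); after release of (0, 1) the pool is (3, 8)
  run T8 (needs (1, 2), free (3, 8)); after release of (0, 3) the pool is (3, 11)
  run T1 (needs (2, 5), free (3, 11)); after release of (1, 2) the pool is (4, 13)
  run T4 (needs (2, 2), free (4, 13)); after release of (1, 0) the pool is (5, 13)
(3) Exactly 120 of the possible complete orderings are safe sequences.
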